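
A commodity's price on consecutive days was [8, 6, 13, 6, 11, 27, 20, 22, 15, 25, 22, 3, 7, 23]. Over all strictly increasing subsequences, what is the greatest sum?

88

Let S[i] be the best sum of a strictly increasing subsequence ending at i:
i:      1  2  3  4  5  6  7  8  9 10 11 12 13 14
a[i]:   8  6 13  6 11 27 20 22 15 25 22  3  7 23
S:      8  6 21  6 19 48 41 63 36 88 63  3 13 86
Maximum is 88 (e.g. 8 + 13 + 20 + 22 + 25).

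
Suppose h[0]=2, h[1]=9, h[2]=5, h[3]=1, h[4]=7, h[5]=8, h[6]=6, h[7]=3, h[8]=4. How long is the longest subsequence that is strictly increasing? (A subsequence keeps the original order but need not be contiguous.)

4

Let dp[i] be the length of the longest such subsequence ending at index i:
i:     0 1 2 3 4 5 6 7 8
h[i]:  2 9 5 1 7 8 6 3 4
dp:    1 2 2 1 3 4 3 2 3
Maximum dp value is 4.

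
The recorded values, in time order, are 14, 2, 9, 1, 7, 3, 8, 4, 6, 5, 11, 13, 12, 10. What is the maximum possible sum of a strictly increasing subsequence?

Let S[i] be the best sum of a strictly increasing subsequence ending at i:
i:      1  2  3  4  5  6  7  8  9 10 11 12 13 14
a[i]:  14  2  9  1  7  3  8  4  6  5 11 13 12 10
S:     14  2 11  1  9  5 17  9 15 14 28 41 40 27
Maximum is 41 (e.g. 2 + 7 + 8 + 11 + 13).

41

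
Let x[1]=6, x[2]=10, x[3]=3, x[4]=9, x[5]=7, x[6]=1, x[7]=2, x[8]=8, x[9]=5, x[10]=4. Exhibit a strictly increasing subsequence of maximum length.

Patience tails give the LIS length; then backtrack through the dp parents:
6 → extends → [6]
10 → extends → [6, 10]
3 → replaces 6 → [3, 10]
9 → replaces 10 → [3, 9]
7 → replaces 9 → [3, 7]
1 → replaces 3 → [1, 7]
2 → replaces 7 → [1, 2]
8 → extends → [1, 2, 8]
5 → replaces 8 → [1, 2, 5]
4 → replaces 5 → [1, 2, 4]
Length 3; one witness is 6, 7, 8.

6, 7, 8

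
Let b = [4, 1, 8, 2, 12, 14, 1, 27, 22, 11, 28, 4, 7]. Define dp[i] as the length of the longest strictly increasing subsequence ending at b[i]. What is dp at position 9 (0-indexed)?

3

dp[i] = 1 + max{dp[j] : j<i, b[j]<b[i]} (or 1 if no such j):
i:      0  1  2  3  4  5  6  7  8  9 10 11 12
b[i]:   4  1  8  2 12 14  1 27 22 11 28  4  7
dp:     1  1  2  2  3  4  1  5  5  3  6  3  4
At index 9 the value is 3.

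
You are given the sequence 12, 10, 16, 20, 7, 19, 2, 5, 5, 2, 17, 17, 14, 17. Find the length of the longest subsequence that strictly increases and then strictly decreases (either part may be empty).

6

inc[i] = longest strictly increasing subsequence ending at i; dec[i] = longest strictly decreasing subsequence starting at i:
i:      1  2  3  4  5  6  7  8  9 10 11 12 13 14
a[i]:  12 10 16 20  7 19  2  5  5  2 17 17 14 17
inc:    1  1  2  3  1  3  1  2  2  1  3  3  3  4
dec:    5  4  4  4  3  3  1  2  2  1  2  2  1  1
Best peak at i=4 (value 20): inc=3, dec=4, length 3+4−1 = 6.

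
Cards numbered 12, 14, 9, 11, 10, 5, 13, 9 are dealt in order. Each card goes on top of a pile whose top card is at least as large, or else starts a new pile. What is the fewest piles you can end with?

3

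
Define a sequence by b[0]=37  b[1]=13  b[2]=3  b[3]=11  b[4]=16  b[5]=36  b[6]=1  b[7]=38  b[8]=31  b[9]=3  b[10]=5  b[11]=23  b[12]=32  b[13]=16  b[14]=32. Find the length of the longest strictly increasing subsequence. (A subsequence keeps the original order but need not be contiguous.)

Track the smallest tail for each achievable length (strict):
37 → extends → [37]
13 → replaces 37 → [13]
3 → replaces 13 → [3]
11 → extends → [3, 11]
16 → extends → [3, 11, 16]
36 → extends → [3, 11, 16, 36]
1 → replaces 3 → [1, 11, 16, 36]
38 → extends → [1, 11, 16, 36, 38]
31 → replaces 36 → [1, 11, 16, 31, 38]
3 → replaces 11 → [1, 3, 16, 31, 38]
5 → replaces 16 → [1, 3, 5, 31, 38]
23 → replaces 31 → [1, 3, 5, 23, 38]
32 → replaces 38 → [1, 3, 5, 23, 32]
16 → replaces 23 → [1, 3, 5, 16, 32]
32 → already a tail → [1, 3, 5, 16, 32]
Five tails, so the longest strictly increasing subsequence has length 5 (e.g. 3, 11, 16, 36, 38).

5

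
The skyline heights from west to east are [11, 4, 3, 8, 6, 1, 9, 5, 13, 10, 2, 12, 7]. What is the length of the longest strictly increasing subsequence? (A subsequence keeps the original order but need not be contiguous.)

5

Track the smallest tail for each achievable length (strict):
11 → extends → [11]
4 → replaces 11 → [4]
3 → replaces 4 → [3]
8 → extends → [3, 8]
6 → replaces 8 → [3, 6]
1 → replaces 3 → [1, 6]
9 → extends → [1, 6, 9]
5 → replaces 6 → [1, 5, 9]
13 → extends → [1, 5, 9, 13]
10 → replaces 13 → [1, 5, 9, 10]
2 → replaces 5 → [1, 2, 9, 10]
12 → extends → [1, 2, 9, 10, 12]
7 → replaces 9 → [1, 2, 7, 10, 12]
Five tails, so the longest strictly increasing subsequence has length 5 (e.g. 4, 8, 9, 10, 12).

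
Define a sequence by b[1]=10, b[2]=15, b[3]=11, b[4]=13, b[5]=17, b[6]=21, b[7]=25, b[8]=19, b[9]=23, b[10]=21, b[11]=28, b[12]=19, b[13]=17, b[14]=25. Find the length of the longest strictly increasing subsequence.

7

Track the smallest tail for each achievable length (strict):
10 → extends → [10]
15 → extends → [10, 15]
11 → replaces 15 → [10, 11]
13 → extends → [10, 11, 13]
17 → extends → [10, 11, 13, 17]
21 → extends → [10, 11, 13, 17, 21]
25 → extends → [10, 11, 13, 17, 21, 25]
19 → replaces 21 → [10, 11, 13, 17, 19, 25]
23 → replaces 25 → [10, 11, 13, 17, 19, 23]
21 → replaces 23 → [10, 11, 13, 17, 19, 21]
28 → extends → [10, 11, 13, 17, 19, 21, 28]
19 → already a tail → [10, 11, 13, 17, 19, 21, 28]
17 → already a tail → [10, 11, 13, 17, 19, 21, 28]
25 → replaces 28 → [10, 11, 13, 17, 19, 21, 25]
Seven tails, so the longest strictly increasing subsequence has length 7 (e.g. 10, 11, 13, 17, 21, 25, 28).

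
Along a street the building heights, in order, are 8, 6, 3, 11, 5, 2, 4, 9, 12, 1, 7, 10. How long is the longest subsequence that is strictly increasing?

4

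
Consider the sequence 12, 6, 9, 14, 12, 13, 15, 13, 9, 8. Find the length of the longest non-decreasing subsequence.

Track the smallest tail for each achievable length (allowing ties):
12 → extends → [12]
6 → replaces 12 → [6]
9 → extends → [6, 9]
14 → extends → [6, 9, 14]
12 → replaces 14 → [6, 9, 12]
13 → extends → [6, 9, 12, 13]
15 → extends → [6, 9, 12, 13, 15]
13 → replaces 15 → [6, 9, 12, 13, 13]
9 → replaces 12 → [6, 9, 9, 13, 13]
8 → replaces 9 → [6, 8, 9, 13, 13]
Five tails, so the longest non-decreasing subsequence has length 5 (e.g. 6, 9, 12, 13, 15).

5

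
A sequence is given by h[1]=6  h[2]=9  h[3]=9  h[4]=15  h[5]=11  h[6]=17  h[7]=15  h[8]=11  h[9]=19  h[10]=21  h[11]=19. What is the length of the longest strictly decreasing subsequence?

Negate each value so 'decreasing' becomes 'increasing', then run patience tails on the negated sequence:
-6 → extends → [-6]
-9 → replaces -6 → [-9]
-9 → already a tail → [-9]
-15 → replaces -9 → [-15]
-11 → extends → [-15, -11]
-17 → replaces -15 → [-17, -11]
-15 → replaces -11 → [-17, -15]
-11 → extends → [-17, -15, -11]
-19 → replaces -17 → [-19, -15, -11]
-21 → replaces -19 → [-21, -15, -11]
-19 → replaces -15 → [-21, -19, -11]
Three tails, so the longest strictly decreasing subsequence of the original has length 3.

3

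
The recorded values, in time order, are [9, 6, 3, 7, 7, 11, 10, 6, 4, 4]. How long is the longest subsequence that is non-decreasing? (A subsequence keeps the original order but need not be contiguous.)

4

Track the smallest tail for each achievable length (allowing ties):
9 → extends → [9]
6 → replaces 9 → [6]
3 → replaces 6 → [3]
7 → extends → [3, 7]
7 → extends → [3, 7, 7]
11 → extends → [3, 7, 7, 11]
10 → replaces 11 → [3, 7, 7, 10]
6 → replaces 7 → [3, 6, 7, 10]
4 → replaces 6 → [3, 4, 7, 10]
4 → replaces 7 → [3, 4, 4, 10]
Four tails, so the longest non-decreasing subsequence has length 4 (e.g. 6, 7, 7, 11).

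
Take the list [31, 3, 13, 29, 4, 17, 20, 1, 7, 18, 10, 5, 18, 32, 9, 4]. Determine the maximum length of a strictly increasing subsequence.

Track the smallest tail for each achievable length (strict):
31 → extends → [31]
3 → replaces 31 → [3]
13 → extends → [3, 13]
29 → extends → [3, 13, 29]
4 → replaces 13 → [3, 4, 29]
17 → replaces 29 → [3, 4, 17]
20 → extends → [3, 4, 17, 20]
1 → replaces 3 → [1, 4, 17, 20]
7 → replaces 17 → [1, 4, 7, 20]
18 → replaces 20 → [1, 4, 7, 18]
10 → replaces 18 → [1, 4, 7, 10]
5 → replaces 7 → [1, 4, 5, 10]
18 → extends → [1, 4, 5, 10, 18]
32 → extends → [1, 4, 5, 10, 18, 32]
9 → replaces 10 → [1, 4, 5, 9, 18, 32]
4 → already a tail → [1, 4, 5, 9, 18, 32]
Six tails, so the longest strictly increasing subsequence has length 6 (e.g. 3, 4, 7, 10, 18, 32).

6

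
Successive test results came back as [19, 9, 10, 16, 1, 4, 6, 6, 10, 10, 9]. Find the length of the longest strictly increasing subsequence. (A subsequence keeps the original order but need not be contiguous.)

4

Let dp[i] be the length of the longest such subsequence ending at index i:
i:      1  2  3  4  5  6  7  8  9 10 11
a[i]:  19  9 10 16  1  4  6  6 10 10  9
dp:     1  1  2  3  1  2  3  3  4  4  4
Maximum dp value is 4.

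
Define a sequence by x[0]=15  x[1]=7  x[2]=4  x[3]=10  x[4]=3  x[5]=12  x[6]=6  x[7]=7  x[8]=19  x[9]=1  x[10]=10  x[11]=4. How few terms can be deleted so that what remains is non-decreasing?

8

Fewest deletions = n − (longest non-decreasing subsequence).
i:      0  1  2  3  4  5  6  7  8  9 10 11
x[i]:  15  7  4 10  3 12  6  7 19  1 10  4
dp:     1  1  1  2  1  3  2  3  4  1  4  2
max dp = 4, so deletions = 12 − 4 = 8.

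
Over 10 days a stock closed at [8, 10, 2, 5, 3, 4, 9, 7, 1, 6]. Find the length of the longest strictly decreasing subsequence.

4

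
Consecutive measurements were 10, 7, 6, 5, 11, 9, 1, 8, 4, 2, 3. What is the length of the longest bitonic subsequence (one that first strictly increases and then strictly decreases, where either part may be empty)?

6

inc[i] = longest strictly increasing subsequence ending at i; dec[i] = longest strictly decreasing subsequence starting at i:
i:      1  2  3  4  5  6  7  8  9 10 11
a[i]:  10  7  6  5 11  9  1  8  4  2  3
inc:    1  1  1  1  2  2  1  2  2  2  3
dec:    6  5  4  3  5  4  1  3  2  1  1
Best peak at i=1 (value 10): inc=1, dec=6, length 1+6−1 = 6.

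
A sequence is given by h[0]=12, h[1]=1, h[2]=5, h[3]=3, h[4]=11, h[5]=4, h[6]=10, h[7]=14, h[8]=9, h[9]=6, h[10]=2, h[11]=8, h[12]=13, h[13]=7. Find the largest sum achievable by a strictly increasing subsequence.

Let S[i] be the best sum of a strictly increasing subsequence ending at i:
i:      0  1  2  3  4  5  6  7  8  9 10 11 12 13
h[i]:  12  1  5  3 11  4 10 14  9  6  2  8 13  7
S:     12  1  6  4 17  8 18 32 17 14  3 22 35 21
Maximum is 35 (e.g. 1 + 3 + 4 + 6 + 8 + 13).

35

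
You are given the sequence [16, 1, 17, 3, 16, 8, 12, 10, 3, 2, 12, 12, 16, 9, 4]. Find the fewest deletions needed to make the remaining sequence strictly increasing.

Fewest deletions = n − (longest strictly increasing subsequence).
Patience tails:
16 → extends → [16]
1 → replaces 16 → [1]
17 → extends → [1, 17]
3 → replaces 17 → [1, 3]
16 → extends → [1, 3, 16]
8 → replaces 16 → [1, 3, 8]
12 → extends → [1, 3, 8, 12]
10 → replaces 12 → [1, 3, 8, 10]
3 → already a tail → [1, 3, 8, 10]
2 → replaces 3 → [1, 2, 8, 10]
12 → extends → [1, 2, 8, 10, 12]
12 → already a tail → [1, 2, 8, 10, 12]
16 → extends → [1, 2, 8, 10, 12, 16]
9 → replaces 10 → [1, 2, 8, 9, 12, 16]
4 → replaces 8 → [1, 2, 4, 9, 12, 16]
Longest strictly increasing subsequence has length 6, so deletions = 15 − 6 = 9.

9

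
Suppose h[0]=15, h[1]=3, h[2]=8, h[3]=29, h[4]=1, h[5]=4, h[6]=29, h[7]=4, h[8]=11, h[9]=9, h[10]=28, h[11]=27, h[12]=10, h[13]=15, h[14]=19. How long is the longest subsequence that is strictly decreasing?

4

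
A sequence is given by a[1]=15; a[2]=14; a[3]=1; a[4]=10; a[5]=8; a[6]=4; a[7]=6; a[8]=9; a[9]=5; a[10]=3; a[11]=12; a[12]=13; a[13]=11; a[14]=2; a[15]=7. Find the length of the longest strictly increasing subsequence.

6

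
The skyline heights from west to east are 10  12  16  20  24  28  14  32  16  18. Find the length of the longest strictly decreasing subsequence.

Let dp[i] be the longest strictly decreasing subsequence ending at i:
i:      1  2  3  4  5  6  7  8  9 10
a[i]:  10 12 16 20 24 28 14 32 16 18
dp:     1  1  1  1  1  1  2  1  2  2
Maximum is 2.

2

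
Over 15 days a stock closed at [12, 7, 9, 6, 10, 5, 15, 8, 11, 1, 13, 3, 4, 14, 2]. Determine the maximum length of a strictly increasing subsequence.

Track the smallest tail for each achievable length (strict):
12 → extends → [12]
7 → replaces 12 → [7]
9 → extends → [7, 9]
6 → replaces 7 → [6, 9]
10 → extends → [6, 9, 10]
5 → replaces 6 → [5, 9, 10]
15 → extends → [5, 9, 10, 15]
8 → replaces 9 → [5, 8, 10, 15]
11 → replaces 15 → [5, 8, 10, 11]
1 → replaces 5 → [1, 8, 10, 11]
13 → extends → [1, 8, 10, 11, 13]
3 → replaces 8 → [1, 3, 10, 11, 13]
4 → replaces 10 → [1, 3, 4, 11, 13]
14 → extends → [1, 3, 4, 11, 13, 14]
2 → replaces 3 → [1, 2, 4, 11, 13, 14]
Six tails, so the longest strictly increasing subsequence has length 6 (e.g. 7, 9, 10, 11, 13, 14).

6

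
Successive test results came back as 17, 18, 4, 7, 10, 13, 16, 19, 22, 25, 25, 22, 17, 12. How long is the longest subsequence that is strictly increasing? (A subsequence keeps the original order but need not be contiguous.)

Track the smallest tail for each achievable length (strict):
17 → extends → [17]
18 → extends → [17, 18]
4 → replaces 17 → [4, 18]
7 → replaces 18 → [4, 7]
10 → extends → [4, 7, 10]
13 → extends → [4, 7, 10, 13]
16 → extends → [4, 7, 10, 13, 16]
19 → extends → [4, 7, 10, 13, 16, 19]
22 → extends → [4, 7, 10, 13, 16, 19, 22]
25 → extends → [4, 7, 10, 13, 16, 19, 22, 25]
25 → already a tail → [4, 7, 10, 13, 16, 19, 22, 25]
22 → already a tail → [4, 7, 10, 13, 16, 19, 22, 25]
17 → replaces 19 → [4, 7, 10, 13, 16, 17, 22, 25]
12 → replaces 13 → [4, 7, 10, 12, 16, 17, 22, 25]
Eight tails, so the longest strictly increasing subsequence has length 8 (e.g. 4, 7, 10, 13, 16, 19, 22, 25).

8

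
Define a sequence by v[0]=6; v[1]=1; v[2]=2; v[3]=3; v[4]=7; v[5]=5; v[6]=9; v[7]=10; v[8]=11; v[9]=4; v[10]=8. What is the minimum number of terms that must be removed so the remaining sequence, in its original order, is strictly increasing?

Fewest deletions = n − (longest strictly increasing subsequence).
Patience tails:
6 → extends → [6]
1 → replaces 6 → [1]
2 → extends → [1, 2]
3 → extends → [1, 2, 3]
7 → extends → [1, 2, 3, 7]
5 → replaces 7 → [1, 2, 3, 5]
9 → extends → [1, 2, 3, 5, 9]
10 → extends → [1, 2, 3, 5, 9, 10]
11 → extends → [1, 2, 3, 5, 9, 10, 11]
4 → replaces 5 → [1, 2, 3, 4, 9, 10, 11]
8 → replaces 9 → [1, 2, 3, 4, 8, 10, 11]
Longest strictly increasing subsequence has length 7, so deletions = 11 − 7 = 4.

4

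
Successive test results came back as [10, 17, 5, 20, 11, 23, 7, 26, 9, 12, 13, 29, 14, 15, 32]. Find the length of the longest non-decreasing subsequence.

Let dp[i] be the length of the longest such subsequence ending at index i:
i:      1  2  3  4  5  6  7  8  9 10 11 12 13 14 15
a[i]:  10 17  5 20 11 23  7 26  9 12 13 29 14 15 32
dp:     1  2  1  3  2  4  2  5  3  4  5  6  6  7  8
Maximum dp value is 8.

8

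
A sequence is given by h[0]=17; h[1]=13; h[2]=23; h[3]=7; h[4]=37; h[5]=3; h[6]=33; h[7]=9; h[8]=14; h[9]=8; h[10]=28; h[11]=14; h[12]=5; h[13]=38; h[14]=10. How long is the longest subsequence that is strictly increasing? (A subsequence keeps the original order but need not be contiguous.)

5

Track the smallest tail for each achievable length (strict):
17 → extends → [17]
13 → replaces 17 → [13]
23 → extends → [13, 23]
7 → replaces 13 → [7, 23]
37 → extends → [7, 23, 37]
3 → replaces 7 → [3, 23, 37]
33 → replaces 37 → [3, 23, 33]
9 → replaces 23 → [3, 9, 33]
14 → replaces 33 → [3, 9, 14]
8 → replaces 9 → [3, 8, 14]
28 → extends → [3, 8, 14, 28]
14 → already a tail → [3, 8, 14, 28]
5 → replaces 8 → [3, 5, 14, 28]
38 → extends → [3, 5, 14, 28, 38]
10 → replaces 14 → [3, 5, 10, 28, 38]
Five tails, so the longest strictly increasing subsequence has length 5 (e.g. 7, 9, 14, 28, 38).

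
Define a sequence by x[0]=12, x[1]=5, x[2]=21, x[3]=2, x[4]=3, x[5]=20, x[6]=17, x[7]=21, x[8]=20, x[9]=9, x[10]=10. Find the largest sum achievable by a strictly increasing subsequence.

Let S[i] be the best sum of a strictly increasing subsequence ending at i:
i:      0  1  2  3  4  5  6  7  8  9 10
x[i]:  12  5 21  2  3 20 17 21 20  9 10
S:     12  5 33  2  5 32 29 53 49 14 24
Maximum is 53 (e.g. 12 + 20 + 21).

53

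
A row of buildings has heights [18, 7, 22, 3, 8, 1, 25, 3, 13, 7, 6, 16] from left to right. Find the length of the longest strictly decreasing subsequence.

4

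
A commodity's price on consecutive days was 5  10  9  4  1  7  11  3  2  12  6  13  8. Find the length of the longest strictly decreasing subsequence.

Negate each value so 'decreasing' becomes 'increasing', then run patience tails on the negated sequence:
-5 → extends → [-5]
-10 → replaces -5 → [-10]
-9 → extends → [-10, -9]
-4 → extends → [-10, -9, -4]
-1 → extends → [-10, -9, -4, -1]
-7 → replaces -4 → [-10, -9, -7, -1]
-11 → replaces -10 → [-11, -9, -7, -1]
-3 → replaces -1 → [-11, -9, -7, -3]
-2 → extends → [-11, -9, -7, -3, -2]
-12 → replaces -11 → [-12, -9, -7, -3, -2]
-6 → replaces -3 → [-12, -9, -7, -6, -2]
-13 → replaces -12 → [-13, -9, -7, -6, -2]
-8 → replaces -7 → [-13, -9, -8, -6, -2]
Five tails, so the longest strictly decreasing subsequence of the original has length 5.

5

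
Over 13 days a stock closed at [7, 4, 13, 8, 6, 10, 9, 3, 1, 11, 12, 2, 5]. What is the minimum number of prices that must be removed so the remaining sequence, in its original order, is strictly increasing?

Fewest deletions = n − (longest strictly increasing subsequence).
Patience tails:
7 → extends → [7]
4 → replaces 7 → [4]
13 → extends → [4, 13]
8 → replaces 13 → [4, 8]
6 → replaces 8 → [4, 6]
10 → extends → [4, 6, 10]
9 → replaces 10 → [4, 6, 9]
3 → replaces 4 → [3, 6, 9]
1 → replaces 3 → [1, 6, 9]
11 → extends → [1, 6, 9, 11]
12 → extends → [1, 6, 9, 11, 12]
2 → replaces 6 → [1, 2, 9, 11, 12]
5 → replaces 9 → [1, 2, 5, 11, 12]
Longest strictly increasing subsequence has length 5, so deletions = 13 − 5 = 8.

8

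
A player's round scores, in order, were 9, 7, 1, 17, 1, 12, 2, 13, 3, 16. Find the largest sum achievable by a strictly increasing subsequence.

Let S[i] be the best sum of a strictly increasing subsequence ending at i:
i:      1  2  3  4  5  6  7  8  9 10
a[i]:   9  7  1 17  1 12  2 13  3 16
S:      9  7  1 26  1 21  3 34  6 50
Maximum is 50 (e.g. 9 + 12 + 13 + 16).

50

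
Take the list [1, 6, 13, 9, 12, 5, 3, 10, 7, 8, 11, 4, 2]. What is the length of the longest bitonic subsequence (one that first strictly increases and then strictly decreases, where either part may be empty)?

8

inc[i] = longest strictly increasing subsequence ending at i; dec[i] = longest strictly decreasing subsequence starting at i:
i:      1  2  3  4  5  6  7  8  9 10 11 12 13
a[i]:   1  6 13  9 12  5  3 10  7  8 11  4  2
inc:    1  2  3  3  4  2  2  4  3  4  5  3  2
dec:    1  4  6  4  5  3  2  4  3  3  3  2  1
Best peak at i=3 (value 13): inc=3, dec=6, length 3+6−1 = 8.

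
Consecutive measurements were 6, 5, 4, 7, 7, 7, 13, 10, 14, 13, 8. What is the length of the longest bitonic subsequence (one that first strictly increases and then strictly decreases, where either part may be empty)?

inc[i] = longest strictly increasing subsequence ending at i; dec[i] = longest strictly decreasing subsequence starting at i:
i:      1  2  3  4  5  6  7  8  9 10 11
a[i]:   6  5  4  7  7  7 13 10 14 13  8
inc:    1  1  1  2  2  2  3  3  4  4  3
dec:    3  2  1  1  1  1  3  2  3  2  1
Best peak at i=9 (value 14): inc=4, dec=3, length 4+3−1 = 6.

6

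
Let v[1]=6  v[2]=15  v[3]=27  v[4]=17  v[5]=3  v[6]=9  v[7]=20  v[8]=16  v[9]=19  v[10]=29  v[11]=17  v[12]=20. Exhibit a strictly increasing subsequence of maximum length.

Patience tails give the LIS length; then backtrack through the dp parents:
6 → extends → [6]
15 → extends → [6, 15]
27 → extends → [6, 15, 27]
17 → replaces 27 → [6, 15, 17]
3 → replaces 6 → [3, 15, 17]
9 → replaces 15 → [3, 9, 17]
20 → extends → [3, 9, 17, 20]
16 → replaces 17 → [3, 9, 16, 20]
19 → replaces 20 → [3, 9, 16, 19]
29 → extends → [3, 9, 16, 19, 29]
17 → replaces 19 → [3, 9, 16, 17, 29]
20 → replaces 29 → [3, 9, 16, 17, 20]
Length 5; one witness is 6, 15, 17, 20, 29.

6, 15, 17, 20, 29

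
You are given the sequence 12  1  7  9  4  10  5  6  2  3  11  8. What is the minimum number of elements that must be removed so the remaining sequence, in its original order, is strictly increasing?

Fewest deletions = n − (longest strictly increasing subsequence).
i:      1  2  3  4  5  6  7  8  9 10 11 12
a[i]:  12  1  7  9  4 10  5  6  2  3 11  8
dp:     1  1  2  3  2  4  3  4  2  3  5  5
max dp = 5, so deletions = 12 − 5 = 7.

7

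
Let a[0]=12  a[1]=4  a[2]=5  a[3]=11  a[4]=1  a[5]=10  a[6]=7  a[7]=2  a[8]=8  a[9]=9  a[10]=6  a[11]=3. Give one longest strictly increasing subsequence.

Patience tails give the LIS length; then backtrack through the dp parents:
12 → extends → [12]
4 → replaces 12 → [4]
5 → extends → [4, 5]
11 → extends → [4, 5, 11]
1 → replaces 4 → [1, 5, 11]
10 → replaces 11 → [1, 5, 10]
7 → replaces 10 → [1, 5, 7]
2 → replaces 5 → [1, 2, 7]
8 → extends → [1, 2, 7, 8]
9 → extends → [1, 2, 7, 8, 9]
6 → replaces 7 → [1, 2, 6, 8, 9]
3 → replaces 6 → [1, 2, 3, 8, 9]
Length 5; one witness is 4, 5, 7, 8, 9.

4, 5, 7, 8, 9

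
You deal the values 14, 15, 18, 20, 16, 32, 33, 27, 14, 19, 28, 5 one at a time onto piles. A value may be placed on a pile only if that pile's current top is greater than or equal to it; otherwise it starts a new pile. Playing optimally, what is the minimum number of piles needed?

The minimum number of non-increasing subsequences covering a sequence equals the length of its longest strictly increasing subsequence.
LIS length is 6 (e.g. 14, 15, 18, 20, 32, 33), so 6 piles are needed.

6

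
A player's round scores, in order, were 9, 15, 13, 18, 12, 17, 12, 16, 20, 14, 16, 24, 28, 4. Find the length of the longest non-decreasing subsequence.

7

Let dp[i] be the length of the longest such subsequence ending at index i:
i:      1  2  3  4  5  6  7  8  9 10 11 12 13 14
a[i]:   9 15 13 18 12 17 12 16 20 14 16 24 28  4
dp:     1  2  2  3  2  3  3  4  5  4  5  6  7  1
Maximum dp value is 7.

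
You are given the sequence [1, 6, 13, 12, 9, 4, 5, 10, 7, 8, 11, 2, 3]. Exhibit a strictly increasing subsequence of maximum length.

1, 4, 5, 7, 8, 11

Patience tails give the LIS length; then backtrack through the dp parents:
1 → extends → [1]
6 → extends → [1, 6]
13 → extends → [1, 6, 13]
12 → replaces 13 → [1, 6, 12]
9 → replaces 12 → [1, 6, 9]
4 → replaces 6 → [1, 4, 9]
5 → replaces 9 → [1, 4, 5]
10 → extends → [1, 4, 5, 10]
7 → replaces 10 → [1, 4, 5, 7]
8 → extends → [1, 4, 5, 7, 8]
11 → extends → [1, 4, 5, 7, 8, 11]
2 → replaces 4 → [1, 2, 5, 7, 8, 11]
3 → replaces 5 → [1, 2, 3, 7, 8, 11]
Length 6; one witness is 1, 4, 5, 7, 8, 11.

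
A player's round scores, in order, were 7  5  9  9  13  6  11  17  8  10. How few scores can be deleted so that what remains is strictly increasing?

Fewest deletions = n − (longest strictly increasing subsequence).
i:      1  2  3  4  5  6  7  8  9 10
a[i]:   7  5  9  9 13  6 11 17  8 10
dp:     1  1  2  2  3  2  3  4  3  4
max dp = 4, so deletions = 10 − 4 = 6.

6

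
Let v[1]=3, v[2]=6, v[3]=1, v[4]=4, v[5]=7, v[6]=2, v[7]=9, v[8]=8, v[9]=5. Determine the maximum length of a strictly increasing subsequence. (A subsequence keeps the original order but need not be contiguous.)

4

Let dp[i] be the length of the longest such subsequence ending at index i:
i:     1 2 3 4 5 6 7 8 9
v[i]:  3 6 1 4 7 2 9 8 5
dp:    1 2 1 2 3 2 4 4 3
Maximum dp value is 4.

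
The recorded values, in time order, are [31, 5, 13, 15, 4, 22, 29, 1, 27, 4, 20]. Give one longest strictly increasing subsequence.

Patience tails give the LIS length; then backtrack through the dp parents:
31 → extends → [31]
5 → replaces 31 → [5]
13 → extends → [5, 13]
15 → extends → [5, 13, 15]
4 → replaces 5 → [4, 13, 15]
22 → extends → [4, 13, 15, 22]
29 → extends → [4, 13, 15, 22, 29]
1 → replaces 4 → [1, 13, 15, 22, 29]
27 → replaces 29 → [1, 13, 15, 22, 27]
4 → replaces 13 → [1, 4, 15, 22, 27]
20 → replaces 22 → [1, 4, 15, 20, 27]
Length 5; one witness is 5, 13, 15, 22, 29.

5, 13, 15, 22, 29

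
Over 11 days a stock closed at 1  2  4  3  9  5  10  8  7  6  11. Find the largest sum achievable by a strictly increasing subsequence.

Let S[i] be the best sum of a strictly increasing subsequence ending at i:
i:      1  2  3  4  5  6  7  8  9 10 11
a[i]:   1  2  4  3  9  5 10  8  7  6 11
S:      1  3  7  6 16 12 26 20 19 18 37
Maximum is 37 (e.g. 1 + 2 + 4 + 9 + 10 + 11).

37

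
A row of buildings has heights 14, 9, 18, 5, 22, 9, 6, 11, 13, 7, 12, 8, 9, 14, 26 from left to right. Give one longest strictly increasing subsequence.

5, 6, 7, 8, 9, 14, 26

Patience tails give the LIS length; then backtrack through the dp parents:
14 → extends → [14]
9 → replaces 14 → [9]
18 → extends → [9, 18]
5 → replaces 9 → [5, 18]
22 → extends → [5, 18, 22]
9 → replaces 18 → [5, 9, 22]
6 → replaces 9 → [5, 6, 22]
11 → replaces 22 → [5, 6, 11]
13 → extends → [5, 6, 11, 13]
7 → replaces 11 → [5, 6, 7, 13]
12 → replaces 13 → [5, 6, 7, 12]
8 → replaces 12 → [5, 6, 7, 8]
9 → extends → [5, 6, 7, 8, 9]
14 → extends → [5, 6, 7, 8, 9, 14]
26 → extends → [5, 6, 7, 8, 9, 14, 26]
Length 7; one witness is 5, 6, 7, 8, 9, 14, 26.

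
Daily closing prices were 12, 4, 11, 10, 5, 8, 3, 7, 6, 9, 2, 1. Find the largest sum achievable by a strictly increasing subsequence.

Let S[i] be the best sum of a strictly increasing subsequence ending at i:
i:      1  2  3  4  5  6  7  8  9 10 11 12
a[i]:  12  4 11 10  5  8  3  7  6  9  2  1
S:     12  4 15 14  9 17  3 16 15 26  2  1
Maximum is 26 (e.g. 4 + 5 + 8 + 9).

26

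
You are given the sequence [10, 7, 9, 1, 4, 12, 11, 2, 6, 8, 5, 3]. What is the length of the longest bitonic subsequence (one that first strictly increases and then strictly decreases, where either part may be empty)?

inc[i] = longest strictly increasing subsequence ending at i; dec[i] = longest strictly decreasing subsequence starting at i:
i:      1  2  3  4  5  6  7  8  9 10 11 12
a[i]:  10  7  9  1  4 12 11  2  6  8  5  3
inc:    1  1  2  1  2  3  3  2  3  4  3  3
dec:    5  4  4  1  2  5  4  1  3  3  2  1
Best peak at i=6 (value 12): inc=3, dec=5, length 3+5−1 = 7.

7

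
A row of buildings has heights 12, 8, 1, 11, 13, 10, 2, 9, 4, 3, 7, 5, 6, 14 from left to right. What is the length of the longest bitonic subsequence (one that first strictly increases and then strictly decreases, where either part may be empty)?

inc[i] = longest strictly increasing subsequence ending at i; dec[i] = longest strictly decreasing subsequence starting at i:
i:      1  2  3  4  5  6  7  8  9 10 11 12 13 14
a[i]:  12  8  1 11 13 10  2  9  4  3  7  5  6 14
inc:    1  1  1  2  3  2  2  3  3  3  4  4  5  6
dec:    6  3  1  5  5  4  1  3  2  1  2  1  1  1
Best peak at i=5 (value 13): inc=3, dec=5, length 3+5−1 = 7.

7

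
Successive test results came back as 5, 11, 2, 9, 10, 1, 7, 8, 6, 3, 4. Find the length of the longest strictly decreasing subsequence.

5

Negate each value so 'decreasing' becomes 'increasing', then run patience tails on the negated sequence:
-5 → extends → [-5]
-11 → replaces -5 → [-11]
-2 → extends → [-11, -2]
-9 → replaces -2 → [-11, -9]
-10 → replaces -9 → [-11, -10]
-1 → extends → [-11, -10, -1]
-7 → replaces -1 → [-11, -10, -7]
-8 → replaces -7 → [-11, -10, -8]
-6 → extends → [-11, -10, -8, -6]
-3 → extends → [-11, -10, -8, -6, -3]
-4 → replaces -3 → [-11, -10, -8, -6, -4]
Five tails, so the longest strictly decreasing subsequence of the original has length 5.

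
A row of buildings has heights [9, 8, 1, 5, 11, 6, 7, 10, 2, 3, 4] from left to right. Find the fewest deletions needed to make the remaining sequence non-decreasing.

Fewest deletions = n − (longest non-decreasing subsequence).
Patience tails:
9 → extends → [9]
8 → replaces 9 → [8]
1 → replaces 8 → [1]
5 → extends → [1, 5]
11 → extends → [1, 5, 11]
6 → replaces 11 → [1, 5, 6]
7 → extends → [1, 5, 6, 7]
10 → extends → [1, 5, 6, 7, 10]
2 → replaces 5 → [1, 2, 6, 7, 10]
3 → replaces 6 → [1, 2, 3, 7, 10]
4 → replaces 7 → [1, 2, 3, 4, 10]
Longest non-decreasing subsequence has length 5, so deletions = 11 − 5 = 6.

6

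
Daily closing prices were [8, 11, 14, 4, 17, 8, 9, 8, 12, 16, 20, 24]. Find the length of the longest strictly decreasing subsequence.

3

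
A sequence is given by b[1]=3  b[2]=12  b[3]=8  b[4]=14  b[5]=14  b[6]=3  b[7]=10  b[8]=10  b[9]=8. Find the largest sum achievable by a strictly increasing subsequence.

Let S[i] be the best sum of a strictly increasing subsequence ending at i:
i:      1  2  3  4  5  6  7  8  9
b[i]:   3 12  8 14 14  3 10 10  8
S:      3 15 11 29 29  3 21 21 11
Maximum is 29 (e.g. 3 + 12 + 14).

29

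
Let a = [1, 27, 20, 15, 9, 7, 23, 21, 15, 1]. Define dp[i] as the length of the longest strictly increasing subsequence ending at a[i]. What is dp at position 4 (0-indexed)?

dp[i] = 1 + max{dp[j] : j<i, a[j]<a[i]} (or 1 if no such j):
i:      0  1  2  3  4  5  6  7  8  9
a[i]:   1 27 20 15  9  7 23 21 15  1
dp:     1  2  2  2  2  2  3  3  3  1
At index 4 the value is 2.

2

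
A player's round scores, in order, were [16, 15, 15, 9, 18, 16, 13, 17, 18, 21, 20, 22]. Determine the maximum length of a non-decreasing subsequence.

7

Let dp[i] be the length of the longest such subsequence ending at index i:
i:      1  2  3  4  5  6  7  8  9 10 11 12
a[i]:  16 15 15  9 18 16 13 17 18 21 20 22
dp:     1  1  2  1  3  3  2  4  5  6  6  7
Maximum dp value is 7.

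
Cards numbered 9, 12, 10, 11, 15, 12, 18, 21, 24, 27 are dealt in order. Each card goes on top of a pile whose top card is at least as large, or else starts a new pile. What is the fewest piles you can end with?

8

Place each on the leftmost legal pile:
9 → new pile 1 (tops now [9])
12 → new pile 2 (tops now [9, 12])
10 → pile 2 (tops now [9, 10])
11 → new pile 3 (tops now [9, 10, 11])
15 → new pile 4 (tops now [9, 10, 11, 15])
12 → pile 4 (tops now [9, 10, 11, 12])
18 → new pile 5 (tops now [9, 10, 11, 12, 18])
21 → new pile 6 (tops now [9, 10, 11, 12, 18, 21])
24 → new pile 7 (tops now [9, 10, 11, 12, 18, 21, 24])
27 → new pile 8 (tops now [9, 10, 11, 12, 18, 21, 24, 27])
Eight piles.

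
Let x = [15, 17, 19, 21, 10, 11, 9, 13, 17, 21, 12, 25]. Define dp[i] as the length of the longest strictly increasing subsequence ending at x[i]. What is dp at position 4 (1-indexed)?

dp[i] = 1 + max{dp[j] : j<i, x[j]<x[i]} (or 1 if no such j):
i:      1  2  3  4  5  6  7  8  9 10 11 12
x[i]:  15 17 19 21 10 11  9 13 17 21 12 25
dp:     1  2  3  4  1  2  1  3  4  5  3  6
At index 4 the value is 4.

4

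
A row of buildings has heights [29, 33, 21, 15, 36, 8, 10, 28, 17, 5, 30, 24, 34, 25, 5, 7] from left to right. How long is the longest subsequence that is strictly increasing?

Let dp[i] be the length of the longest such subsequence ending at index i:
i:      1  2  3  4  5  6  7  8  9 10 11 12 13 14 15 16
a[i]:  29 33 21 15 36  8 10 28 17  5 30 24 34 25  5  7
dp:     1  2  1  1  3  1  2  3  3  1  4  4  5  5  1  2
Maximum dp value is 5.

5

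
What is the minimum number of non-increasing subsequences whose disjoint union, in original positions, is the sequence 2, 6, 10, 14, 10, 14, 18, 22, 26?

7

Place each on the leftmost legal pile:
2 → new pile 1 (tops now [2])
6 → new pile 2 (tops now [2, 6])
10 → new pile 3 (tops now [2, 6, 10])
14 → new pile 4 (tops now [2, 6, 10, 14])
10 → pile 3 (tops now [2, 6, 10, 14])
14 → pile 4 (tops now [2, 6, 10, 14])
18 → new pile 5 (tops now [2, 6, 10, 14, 18])
22 → new pile 6 (tops now [2, 6, 10, 14, 18, 22])
26 → new pile 7 (tops now [2, 6, 10, 14, 18, 22, 26])
Seven piles.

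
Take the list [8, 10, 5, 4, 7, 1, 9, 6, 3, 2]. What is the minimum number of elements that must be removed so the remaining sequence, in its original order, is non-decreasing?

Fewest deletions = n − (longest non-decreasing subsequence).
i:      1  2  3  4  5  6  7  8  9 10
a[i]:   8 10  5  4  7  1  9  6  3  2
dp:     1  2  1  1  2  1  3  2  2  2
max dp = 3, so deletions = 10 − 3 = 7.

7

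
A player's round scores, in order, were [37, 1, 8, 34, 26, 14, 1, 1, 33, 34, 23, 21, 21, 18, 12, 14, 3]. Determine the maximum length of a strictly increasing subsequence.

Let dp[i] be the length of the longest such subsequence ending at index i:
i:      1  2  3  4  5  6  7  8  9 10 11 12 13 14 15 16 17
a[i]:  37  1  8 34 26 14  1  1 33 34 23 21 21 18 12 14  3
dp:     1  1  2  3  3  3  1  1  4  5  4  4  4  4  3  4  2
Maximum dp value is 5.

5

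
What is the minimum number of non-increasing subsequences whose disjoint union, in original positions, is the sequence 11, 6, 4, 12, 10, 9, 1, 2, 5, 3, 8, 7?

4

Place each on the leftmost legal pile:
11 → new pile 1 (tops now [11])
6 → pile 1 (tops now [6])
4 → pile 1 (tops now [4])
12 → new pile 2 (tops now [4, 12])
10 → pile 2 (tops now [4, 10])
9 → pile 2 (tops now [4, 9])
1 → pile 1 (tops now [1, 9])
2 → pile 2 (tops now [1, 2])
5 → new pile 3 (tops now [1, 2, 5])
3 → pile 3 (tops now [1, 2, 3])
8 → new pile 4 (tops now [1, 2, 3, 8])
7 → pile 4 (tops now [1, 2, 3, 7])
Four piles.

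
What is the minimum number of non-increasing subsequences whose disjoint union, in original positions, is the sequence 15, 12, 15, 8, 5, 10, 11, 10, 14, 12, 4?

4

Place each on the leftmost legal pile:
15 → new pile 1 (tops now [15])
12 → pile 1 (tops now [12])
15 → new pile 2 (tops now [12, 15])
8 → pile 1 (tops now [8, 15])
5 → pile 1 (tops now [5, 15])
10 → pile 2 (tops now [5, 10])
11 → new pile 3 (tops now [5, 10, 11])
10 → pile 2 (tops now [5, 10, 11])
14 → new pile 4 (tops now [5, 10, 11, 14])
12 → pile 4 (tops now [5, 10, 11, 12])
4 → pile 1 (tops now [4, 10, 11, 12])
Four piles.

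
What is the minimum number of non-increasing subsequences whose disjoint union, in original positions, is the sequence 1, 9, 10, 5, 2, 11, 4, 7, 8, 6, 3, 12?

6

The minimum number of non-increasing subsequences covering a sequence equals the length of its longest strictly increasing subsequence.
LIS length is 6 (e.g. 1, 2, 4, 7, 8, 12), so 6 piles are needed.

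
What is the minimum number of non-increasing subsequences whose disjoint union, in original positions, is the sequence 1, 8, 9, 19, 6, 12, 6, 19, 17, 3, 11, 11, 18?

6

The minimum number of non-increasing subsequences covering a sequence equals the length of its longest strictly increasing subsequence.
LIS length is 6 (e.g. 1, 8, 9, 12, 17, 18), so 6 piles are needed.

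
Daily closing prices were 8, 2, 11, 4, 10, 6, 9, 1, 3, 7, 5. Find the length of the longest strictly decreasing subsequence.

5

Negate each value so 'decreasing' becomes 'increasing', then run patience tails on the negated sequence:
-8 → extends → [-8]
-2 → extends → [-8, -2]
-11 → replaces -8 → [-11, -2]
-4 → replaces -2 → [-11, -4]
-10 → replaces -4 → [-11, -10]
-6 → extends → [-11, -10, -6]
-9 → replaces -6 → [-11, -10, -9]
-1 → extends → [-11, -10, -9, -1]
-3 → replaces -1 → [-11, -10, -9, -3]
-7 → replaces -3 → [-11, -10, -9, -7]
-5 → extends → [-11, -10, -9, -7, -5]
Five tails, so the longest strictly decreasing subsequence of the original has length 5.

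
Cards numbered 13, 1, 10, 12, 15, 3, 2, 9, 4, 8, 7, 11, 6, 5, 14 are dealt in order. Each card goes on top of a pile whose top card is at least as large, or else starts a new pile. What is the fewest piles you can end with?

6

Place each on the leftmost legal pile:
13 → new pile 1 (tops now [13])
1 → pile 1 (tops now [1])
10 → new pile 2 (tops now [1, 10])
12 → new pile 3 (tops now [1, 10, 12])
15 → new pile 4 (tops now [1, 10, 12, 15])
3 → pile 2 (tops now [1, 3, 12, 15])
2 → pile 2 (tops now [1, 2, 12, 15])
9 → pile 3 (tops now [1, 2, 9, 15])
4 → pile 3 (tops now [1, 2, 4, 15])
8 → pile 4 (tops now [1, 2, 4, 8])
7 → pile 4 (tops now [1, 2, 4, 7])
11 → new pile 5 (tops now [1, 2, 4, 7, 11])
6 → pile 4 (tops now [1, 2, 4, 6, 11])
5 → pile 4 (tops now [1, 2, 4, 5, 11])
14 → new pile 6 (tops now [1, 2, 4, 5, 11, 14])
Six piles.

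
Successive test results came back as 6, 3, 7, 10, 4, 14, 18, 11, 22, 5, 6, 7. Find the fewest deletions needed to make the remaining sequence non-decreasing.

6

Fewest deletions = n − (longest non-decreasing subsequence).
Patience tails:
6 → extends → [6]
3 → replaces 6 → [3]
7 → extends → [3, 7]
10 → extends → [3, 7, 10]
4 → replaces 7 → [3, 4, 10]
14 → extends → [3, 4, 10, 14]
18 → extends → [3, 4, 10, 14, 18]
11 → replaces 14 → [3, 4, 10, 11, 18]
22 → extends → [3, 4, 10, 11, 18, 22]
5 → replaces 10 → [3, 4, 5, 11, 18, 22]
6 → replaces 11 → [3, 4, 5, 6, 18, 22]
7 → replaces 18 → [3, 4, 5, 6, 7, 22]
Longest non-decreasing subsequence has length 6, so deletions = 12 − 6 = 6.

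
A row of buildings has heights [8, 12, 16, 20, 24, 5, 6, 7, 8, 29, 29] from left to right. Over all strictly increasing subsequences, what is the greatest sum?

109

Let S[i] be the best sum of a strictly increasing subsequence ending at i:
i:       1   2   3   4   5   6   7   8   9  10  11
a[i]:    8  12  16  20  24   5   6   7   8  29  29
S:       8  20  36  56  80   5  11  18  26 109 109
Maximum is 109 (e.g. 8 + 12 + 16 + 20 + 24 + 29).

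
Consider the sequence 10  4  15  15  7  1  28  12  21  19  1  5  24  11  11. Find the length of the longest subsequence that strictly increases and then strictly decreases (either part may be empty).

6

inc[i] = longest strictly increasing subsequence ending at i; dec[i] = longest strictly decreasing subsequence starting at i:
i:      1  2  3  4  5  6  7  8  9 10 11 12 13 14 15
a[i]:  10  4 15 15  7  1 28 12 21 19  1  5 24 11 11
inc:    1  1  2  2  2  1  3  3  4  4  1  2  5  3  3
dec:    3  2  3  3  2  1  4  2  3  2  1  1  2  1  1
Best peak at i=7 (value 28): inc=3, dec=4, length 3+4−1 = 6.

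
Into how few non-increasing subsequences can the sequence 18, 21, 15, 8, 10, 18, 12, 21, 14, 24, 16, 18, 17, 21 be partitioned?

The minimum number of non-increasing subsequences covering a sequence equals the length of its longest strictly increasing subsequence.
LIS length is 7 (e.g. 8, 10, 12, 14, 16, 18, 21), so 7 piles are needed.

7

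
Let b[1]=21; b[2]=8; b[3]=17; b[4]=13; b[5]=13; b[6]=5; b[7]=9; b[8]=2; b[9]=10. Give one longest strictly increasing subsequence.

8, 9, 10

Patience tails give the LIS length; then backtrack through the dp parents:
21 → extends → [21]
8 → replaces 21 → [8]
17 → extends → [8, 17]
13 → replaces 17 → [8, 13]
13 → already a tail → [8, 13]
5 → replaces 8 → [5, 13]
9 → replaces 13 → [5, 9]
2 → replaces 5 → [2, 9]
10 → extends → [2, 9, 10]
Length 3; one witness is 8, 9, 10.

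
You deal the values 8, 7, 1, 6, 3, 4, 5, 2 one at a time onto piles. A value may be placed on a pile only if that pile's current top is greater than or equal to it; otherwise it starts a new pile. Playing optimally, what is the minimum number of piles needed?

4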